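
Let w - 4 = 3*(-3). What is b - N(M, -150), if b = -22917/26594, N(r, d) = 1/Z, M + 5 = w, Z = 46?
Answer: -270194/305831 ≈ -0.88347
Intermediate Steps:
w = -5 (w = 4 + 3*(-3) = 4 - 9 = -5)
M = -10 (M = -5 - 5 = -10)
N(r, d) = 1/46
b = -22917/26594 (b = -22917*1/26594 = -22917/26594 ≈ -0.86174)
b - N(M, -150) = -22917/26594 - 1*1/46 = -22917/26594 - 1/46 = -270194/305831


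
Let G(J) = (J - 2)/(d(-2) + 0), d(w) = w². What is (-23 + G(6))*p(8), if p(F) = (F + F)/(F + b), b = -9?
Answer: 352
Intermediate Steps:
p(F) = 2*F/(-9 + F) (p(F) = (F + F)/(F - 9) = (2*F)/(-9 + F) = 2*F/(-9 + F))
G(J) = -½ + J/4 (G(J) = (J - 2)/((-2)² + 0) = (-2 + J)/(4 + 0) = (-2 + J)/4 = (-2 + J)*(¼) = -½ + J/4)
(-23 + G(6))*p(8) = (-23 + (-½ + (¼)*6))*(2*8/(-9 + 8)) = (-23 + (-½ + 3/2))*(2*8/(-1)) = (-23 + 1)*(2*8*(-1)) = -22*(-16) = 352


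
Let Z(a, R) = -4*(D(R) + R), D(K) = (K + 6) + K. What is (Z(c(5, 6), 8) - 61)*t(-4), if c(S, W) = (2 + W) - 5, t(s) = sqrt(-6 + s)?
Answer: -181*I*sqrt(10) ≈ -572.37*I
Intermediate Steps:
D(K) = 6 + 2*K (D(K) = (6 + K) + K = 6 + 2*K)
c(S, W) = -3 + W
Z(a, R) = -24 - 12*R (Z(a, R) = -4*((6 + 2*R) + R) = -4*(6 + 3*R) = -24 - 12*R)
(Z(c(5, 6), 8) - 61)*t(-4) = ((-24 - 12*8) - 61)*sqrt(-6 - 4) = ((-24 - 96) - 61)*sqrt(-10) = (-120 - 61)*(I*sqrt(10)) = -181*I*sqrt(10)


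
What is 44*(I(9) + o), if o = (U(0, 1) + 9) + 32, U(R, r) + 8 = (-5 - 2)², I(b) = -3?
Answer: 3476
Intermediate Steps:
U(R, r) = 41 (U(R, r) = -8 + (-5 - 2)² = -8 + (-7)² = -8 + 49 = 41)
o = 82 (o = (41 + 9) + 32 = 50 + 32 = 82)
44*(I(9) + o) = 44*(-3 + 82) = 44*79 = 3476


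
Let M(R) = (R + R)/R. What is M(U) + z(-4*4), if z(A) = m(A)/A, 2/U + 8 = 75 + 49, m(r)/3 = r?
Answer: 5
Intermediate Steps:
m(r) = 3*r
U = 1/58 (U = 2/(-8 + (75 + 49)) = 2/(-8 + 124) = 2/116 = 2*(1/116) = 1/58 ≈ 0.017241)
z(A) = 3 (z(A) = (3*A)/A = 3)
M(R) = 2 (M(R) = (2*R)/R = 2)
M(U) + z(-4*4) = 2 + 3 = 5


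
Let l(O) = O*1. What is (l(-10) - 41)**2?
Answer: 2601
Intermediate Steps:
l(O) = O
(l(-10) - 41)**2 = (-10 - 41)**2 = (-51)**2 = 2601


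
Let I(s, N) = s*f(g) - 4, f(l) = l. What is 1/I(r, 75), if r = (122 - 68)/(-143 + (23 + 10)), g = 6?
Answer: -55/382 ≈ -0.14398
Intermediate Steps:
r = -27/55 (r = 54/(-143 + 33) = 54/(-110) = 54*(-1/110) = -27/55 ≈ -0.49091)
I(s, N) = -4 + 6*s (I(s, N) = s*6 - 4 = 6*s - 4 = -4 + 6*s)
1/I(r, 75) = 1/(-4 + 6*(-27/55)) = 1/(-4 - 162/55) = 1/(-382/55) = -55/382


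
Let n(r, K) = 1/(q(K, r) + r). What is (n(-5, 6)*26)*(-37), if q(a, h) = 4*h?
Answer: 962/25 ≈ 38.480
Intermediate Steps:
n(r, K) = 1/(5*r) (n(r, K) = 1/(4*r + r) = 1/(5*r))
(n(-5, 6)*26)*(-37) = (((1/5)/(-5))*26)*(-37) = (((1/5)*(-1/5))*26)*(-37) = -1/25*26*(-37) = -26/25*(-37) = 962/25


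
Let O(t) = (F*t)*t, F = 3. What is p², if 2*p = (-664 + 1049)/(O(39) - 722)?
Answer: 148225/59013124 ≈ 0.0025117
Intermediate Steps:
O(t) = 3*t² (O(t) = (3*t)*t = 3*t²)
p = 385/7682 (p = ((-664 + 1049)/(3*39² - 722))/2 = (385/(3*1521 - 722))/2 = (385/(4563 - 722))/2 = (385/3841)/2 = (385*(1/3841))/2 = (½)*(385/3841) = 385/7682 ≈ 0.050117)
p² = (385/7682)² = 148225/59013124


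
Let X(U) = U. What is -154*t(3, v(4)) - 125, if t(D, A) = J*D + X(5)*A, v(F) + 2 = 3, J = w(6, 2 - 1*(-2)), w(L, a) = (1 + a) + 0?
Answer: -3205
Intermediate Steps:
w(L, a) = 1 + a
J = 5 (J = 1 + (2 - 1*(-2)) = 1 + (2 + 2) = 1 + 4 = 5)
v(F) = 1 (v(F) = -2 + 3 = 1)
t(D, A) = 5*A + 5*D (t(D, A) = 5*D + 5*A = 5*A + 5*D)
-154*t(3, v(4)) - 125 = -154*(5*1 + 5*3) - 125 = -154*(5 + 15) - 125 = -154*20 - 125 = -3080 - 125 = -3205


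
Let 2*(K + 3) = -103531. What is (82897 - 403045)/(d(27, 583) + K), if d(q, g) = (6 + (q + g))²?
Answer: -640296/655375 ≈ -0.97699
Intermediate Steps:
K = -103537/2 (K = -3 + (½)*(-103531) = -3 - 103531/2 = -103537/2 ≈ -51769.)
d(q, g) = (6 + g + q)² (d(q, g) = (6 + (g + q))² = (6 + g + q)²)
(82897 - 403045)/(d(27, 583) + K) = (82897 - 403045)/((6 + 583 + 27)² - 103537/2) = -320148/(616² - 103537/2) = -320148/(379456 - 103537/2) = -320148/655375/2 = -320148*2/655375 = -640296/655375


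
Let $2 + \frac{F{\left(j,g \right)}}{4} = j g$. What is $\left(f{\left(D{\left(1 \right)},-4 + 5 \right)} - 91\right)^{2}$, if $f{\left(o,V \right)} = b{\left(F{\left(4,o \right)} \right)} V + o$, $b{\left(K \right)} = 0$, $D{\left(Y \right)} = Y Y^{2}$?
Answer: $8100$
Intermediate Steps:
$D{\left(Y \right)} = Y^{3}$
$F{\left(j,g \right)} = -8 + 4 g j$ ($F{\left(j,g \right)} = -8 + 4 j g = -8 + 4 g j$)
$f{\left(o,V \right)} = o$ ($f{\left(o,V \right)} = 0 V + o = 0 + o = o$)
$\left(f{\left(D{\left(1 \right)},-4 + 5 \right)} - 91\right)^{2} = \left(1^{3} - 91\right)^{2} = \left(1 - 91\right)^{2} = \left(-90\right)^{2} = 8100$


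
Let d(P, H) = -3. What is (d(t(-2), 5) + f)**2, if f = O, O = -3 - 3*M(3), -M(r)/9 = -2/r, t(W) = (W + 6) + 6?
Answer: 576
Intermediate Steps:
t(W) = 12 + W (t(W) = (6 + W) + 6 = 12 + W)
M(r) = 18/r (M(r) = -(-18)/r = 18/r)
O = -21 (O = -3 - 54/3 = -3 - 3*6 = -3 - 18 = -21)
f = -21
(d(t(-2), 5) + f)**2 = (-3 - 21)**2 = (-24)**2 = 576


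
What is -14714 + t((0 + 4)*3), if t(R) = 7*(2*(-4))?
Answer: -14770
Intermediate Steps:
t(R) = -56 (t(R) = 7*(-8) = -56)
-14714 + t((0 + 4)*3) = -14714 - 56 = -14770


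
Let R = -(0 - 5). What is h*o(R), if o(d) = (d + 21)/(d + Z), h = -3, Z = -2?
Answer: -26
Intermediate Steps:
R = 5 (R = -1*(-5) = 5)
o(d) = (21 + d)/(-2 + d) (o(d) = (d + 21)/(d - 2) = (21 + d)/(-2 + d))
h*o(R) = -3*(21 + 5)/(-2 + 5) = -3*26/3 = -26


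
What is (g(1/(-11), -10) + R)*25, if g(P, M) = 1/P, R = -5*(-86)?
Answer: 10475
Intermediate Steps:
R = 430
(g(1/(-11), -10) + R)*25 = (1/(1/(-11)) + 430)*25 = (1/(-1/11) + 430)*25 = (-11 + 430)*25 = 419*25 = 10475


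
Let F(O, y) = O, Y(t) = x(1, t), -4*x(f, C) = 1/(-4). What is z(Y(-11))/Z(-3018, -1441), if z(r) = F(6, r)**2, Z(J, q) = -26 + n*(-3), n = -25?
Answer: 36/49 ≈ 0.73469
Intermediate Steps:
x(f, C) = 1/16 (x(f, C) = -1/4/(-4) = -1/4*(-1/4) = 1/16)
Z(J, q) = 49 (Z(J, q) = -26 - 25*(-3) = -26 + 75 = 49)
Y(t) = 1/16
z(r) = 36 (z(r) = 6**2 = 36)
z(Y(-11))/Z(-3018, -1441) = 36/49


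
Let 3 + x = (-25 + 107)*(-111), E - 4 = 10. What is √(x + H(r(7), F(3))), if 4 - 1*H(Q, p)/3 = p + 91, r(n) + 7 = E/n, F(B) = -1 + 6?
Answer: I*√9381 ≈ 96.856*I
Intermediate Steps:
E = 14 (E = 4 + 10 = 14)
F(B) = 5
r(n) = -7 + 14/n
H(Q, p) = -261 - 3*p (H(Q, p) = 12 - 3*(p + 91) = 12 - 3*(91 + p) = 12 + (-273 - 3*p) = -261 - 3*p)
x = -9105 (x = -3 + (-25 + 107)*(-111) = -3 + 82*(-111) = -3 - 9102 = -9105)
√(x + H(r(7), F(3))) = √(-9105 + (-261 - 3*5)) = √(-9105 + (-261 - 15)) = √(-9105 - 276) = √(-9381) = I*√9381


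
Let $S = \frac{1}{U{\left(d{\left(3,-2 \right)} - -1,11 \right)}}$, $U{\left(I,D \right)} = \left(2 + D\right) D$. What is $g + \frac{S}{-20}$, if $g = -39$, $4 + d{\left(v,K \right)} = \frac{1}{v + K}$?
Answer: $- \frac{111541}{2860} \approx -39.0$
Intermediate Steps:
$d{\left(v,K \right)} = -4 + \frac{1}{K + v}$ ($d{\left(v,K \right)} = -4 + \frac{1}{v + K} = -4 + \frac{1}{K + v}$)
$U{\left(I,D \right)} = D \left(2 + D\right)$
$S = \frac{1}{143}$ ($S = \frac{1}{11 \left(2 + 11\right)} = \frac{1}{11 \cdot 13} = \frac{1}{143} \approx 0.006993$)
$g + \frac{S}{-20} = -39 + \frac{1}{143 \left(-20\right)} = -39 + \frac{1}{143} \left(- \frac{1}{20}\right) = -39 - \frac{1}{2860} = - \frac{111541}{2860}$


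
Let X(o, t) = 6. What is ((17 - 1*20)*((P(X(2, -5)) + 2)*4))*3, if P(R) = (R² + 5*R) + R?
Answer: -2664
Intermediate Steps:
P(R) = R² + 6*R
((17 - 1*20)*((P(X(2, -5)) + 2)*4))*3 = ((17 - 1*20)*((6*(6 + 6) + 2)*4))*3 = ((17 - 20)*((6*12 + 2)*4))*3 = -3*(72 + 2)*4*3 = -222*4*3 = -3*296*3 = -888*3 = -2664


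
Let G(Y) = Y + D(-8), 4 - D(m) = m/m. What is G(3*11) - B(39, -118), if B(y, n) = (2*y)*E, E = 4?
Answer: -276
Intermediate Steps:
B(y, n) = 8*y (B(y, n) = (2*y)*4 = 8*y)
D(m) = 3 (D(m) = 4 - m/m = 4 - 1*1 = 4 - 1 = 3)
G(Y) = 3 + Y (G(Y) = Y + 3 = 3 + Y)
G(3*11) - B(39, -118) = (3 + 3*11) - 8*39 = (3 + 33) - 1*312 = 36 - 312 = -276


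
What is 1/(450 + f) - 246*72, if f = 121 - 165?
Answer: -7191071/406 ≈ -17712.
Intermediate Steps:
f = -44
1/(450 + f) - 246*72 = 1/(450 - 44) - 246*72 = 1/406 - 17712 = -7191071/406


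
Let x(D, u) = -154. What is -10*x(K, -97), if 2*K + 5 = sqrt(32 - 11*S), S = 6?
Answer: 1540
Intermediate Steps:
K = -5/2 + I*sqrt(34)/2 (K = -5/2 + sqrt(32 - 11*6)/2 = -5/2 + sqrt(32 - 66)/2 = -5/2 + sqrt(-34)/2 = -5/2 + (I*sqrt(34))/2 = -5/2 + I*sqrt(34)/2 ≈ -2.5 + 2.9155*I)
-10*x(K, -97) = -10*(-154) = 1540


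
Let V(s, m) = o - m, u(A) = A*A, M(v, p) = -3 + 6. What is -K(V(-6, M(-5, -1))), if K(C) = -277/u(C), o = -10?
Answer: 277/169 ≈ 1.6391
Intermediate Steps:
M(v, p) = 3
u(A) = A**2
V(s, m) = -10 - m
K(C) = -277/C**2
-K(V(-6, M(-5, -1))) = -(-277)/(-10 - 1*3)**2 = -(-277)/(-10 - 3)**2 = -(-277)/(-13)**2 = -(-277)/169 = -1*(-277/169) = 277/169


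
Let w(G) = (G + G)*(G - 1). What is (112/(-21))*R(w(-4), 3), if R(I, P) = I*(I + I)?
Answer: -51200/3 ≈ -17067.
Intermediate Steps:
w(G) = 2*G*(-1 + G) (w(G) = (2*G)*(-1 + G) = 2*G*(-1 + G))
R(I, P) = 2*I² (R(I, P) = I*(2*I) = 2*I²)
(112/(-21))*R(w(-4), 3) = (112/(-21))*(2*(2*(-4)*(-1 - 4))²) = (112*(-1/21))*(2*(2*(-4)*(-5))²) = -32*40²/3 = -32*1600/3 = -16/3*3200 = -51200/3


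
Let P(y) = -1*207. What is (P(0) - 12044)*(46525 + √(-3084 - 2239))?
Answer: -569977775 - 12251*I*√5323 ≈ -5.6998e+8 - 8.9382e+5*I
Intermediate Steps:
P(y) = -207
(P(0) - 12044)*(46525 + √(-3084 - 2239)) = (-207 - 12044)*(46525 + √(-3084 - 2239)) = -12251*(46525 + √(-5323)) = -12251*(46525 + I*√5323) = -569977775 - 12251*I*√5323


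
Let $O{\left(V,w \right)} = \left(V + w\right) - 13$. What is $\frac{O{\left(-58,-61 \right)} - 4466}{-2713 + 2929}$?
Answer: $- \frac{2299}{108} \approx -21.287$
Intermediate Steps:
$O{\left(V,w \right)} = -13 + V + w$
$\frac{O{\left(-58,-61 \right)} - 4466}{-2713 + 2929} = \frac{\left(-13 - 58 - 61\right) - 4466}{-2713 + 2929} = \frac{-132 - 4466}{216} = \left(-4598\right) \frac{1}{216} = - \frac{2299}{108}$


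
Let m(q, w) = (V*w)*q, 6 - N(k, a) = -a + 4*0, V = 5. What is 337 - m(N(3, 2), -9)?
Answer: 697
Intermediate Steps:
N(k, a) = 6 + a (N(k, a) = 6 - (-a + 4*0) = 6 - (-a + 0) = 6 - (-1)*a = 6 + a)
m(q, w) = 5*q*w (m(q, w) = (5*w)*q = 5*q*w)
337 - m(N(3, 2), -9) = 337 - 5*(6 + 2)*(-9) = 337 - 5*8*(-9) = 337 - 1*(-360) = 337 + 360 = 697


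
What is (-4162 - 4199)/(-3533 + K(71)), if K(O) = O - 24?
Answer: 2787/1162 ≈ 2.3985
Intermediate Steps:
K(O) = -24 + O
(-4162 - 4199)/(-3533 + K(71)) = (-4162 - 4199)/(-3533 + (-24 + 71)) = -8361/(-3533 + 47) = -8361/(-3486) = -8361*(-1/3486) = 2787/1162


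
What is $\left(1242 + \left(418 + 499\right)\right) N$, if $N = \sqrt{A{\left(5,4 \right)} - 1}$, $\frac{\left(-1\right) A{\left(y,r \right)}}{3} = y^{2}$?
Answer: $4318 i \sqrt{19} \approx 18822.0 i$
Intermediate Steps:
$A{\left(y,r \right)} = - 3 y^{2}$
$N = 2 i \sqrt{19}$ ($N = \sqrt{- 3 \cdot 5^{2} - 1} = \sqrt{\left(-3\right) 25 - 1} = \sqrt{-75 - 1} = \sqrt{-76} = 2 i \sqrt{19} \approx 8.7178 i$)
$\left(1242 + \left(418 + 499\right)\right) N = \left(1242 + \left(418 + 499\right)\right) 2 i \sqrt{19} = \left(1242 + 917\right) 2 i \sqrt{19} = 2159 \cdot 2 i \sqrt{19} = 4318 i \sqrt{19}$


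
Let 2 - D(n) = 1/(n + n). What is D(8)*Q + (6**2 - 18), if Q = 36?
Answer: 351/4 ≈ 87.750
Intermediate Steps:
D(n) = 2 - 1/(2*n) (D(n) = 2 - 1/(n + n) = 2 - 1/(2*n))
D(8)*Q + (6**2 - 18) = (2 - 1/2/8)*36 + (6**2 - 18) = (2 - 1/2*1/8)*36 + (36 - 18) = (2 - 1/16)*36 + 18 = (31/16)*36 + 18 = 279/4 + 18 = 351/4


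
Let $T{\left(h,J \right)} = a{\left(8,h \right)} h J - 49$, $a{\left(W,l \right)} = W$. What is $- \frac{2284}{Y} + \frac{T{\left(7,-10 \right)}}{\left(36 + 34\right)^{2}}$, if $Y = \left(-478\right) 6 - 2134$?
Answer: $\frac{581813}{1750700} \approx 0.33233$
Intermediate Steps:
$Y = -5002$ ($Y = -2868 - 2134 = -5002$)
$T{\left(h,J \right)} = -49 + 8 J h$ ($T{\left(h,J \right)} = 8 h J - 49 = 8 J h - 49 = -49 + 8 J h$)
$- \frac{2284}{Y} + \frac{T{\left(7,-10 \right)}}{\left(36 + 34\right)^{2}} = - \frac{2284}{-5002} + \frac{-49 + 8 \left(-10\right) 7}{\left(36 + 34\right)^{2}} = \left(-2284\right) \left(- \frac{1}{5002}\right) + \frac{-49 - 560}{70^{2}} = \frac{1142}{2501} - \frac{609}{4900} = \frac{1142}{2501} - \frac{87}{700} = \frac{581813}{1750700}$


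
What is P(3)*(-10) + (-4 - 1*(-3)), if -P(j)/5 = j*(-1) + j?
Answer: -1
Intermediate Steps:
P(j) = 0 (P(j) = -5*(j*(-1) + j) = -5*(-j + j) = -5*0 = 0)
P(3)*(-10) + (-4 - 1*(-3)) = 0*(-10) + (-4 - 1*(-3)) = 0 + (-4 + 3) = 0 - 1 = -1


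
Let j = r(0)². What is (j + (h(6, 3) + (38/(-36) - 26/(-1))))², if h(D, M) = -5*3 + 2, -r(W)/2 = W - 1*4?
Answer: 1868689/324 ≈ 5767.6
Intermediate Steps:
r(W) = 8 - 2*W (r(W) = -2*(W - 1*4) = -2*(W - 4) = -2*(-4 + W) = 8 - 2*W)
h(D, M) = -13 (h(D, M) = -15 + 2 = -13)
j = 64 (j = (8 - 2*0)² = (8 + 0)² = 8² = 64)
(j + (h(6, 3) + (38/(-36) - 26/(-1))))² = (64 + (-13 + (38/(-36) - 26/(-1))))² = (64 + (-13 + (38*(-1/36) - 26*(-1))))² = (64 + (-13 + (-19/18 + 26)))² = (64 + (-13 + 449/18))² = (64 + 215/18)² = (1367/18)² = 1868689/324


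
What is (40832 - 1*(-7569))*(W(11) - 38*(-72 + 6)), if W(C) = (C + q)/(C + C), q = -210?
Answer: 2660941777/22 ≈ 1.2095e+8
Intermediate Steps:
W(C) = (-210 + C)/(2*C) (W(C) = (C - 210)/(C + C) = (-210 + C)/((2*C)) = (-210 + C)*(1/(2*C)) = (-210 + C)/(2*C))
(40832 - 1*(-7569))*(W(11) - 38*(-72 + 6)) = (40832 - 1*(-7569))*((½)*(-210 + 11)/11 - 38*(-72 + 6)) = (40832 + 7569)*((½)*(1/11)*(-199) - 38*(-66)) = 48401*(-199/22 + 2508) = 48401*(54977/22) = 2660941777/22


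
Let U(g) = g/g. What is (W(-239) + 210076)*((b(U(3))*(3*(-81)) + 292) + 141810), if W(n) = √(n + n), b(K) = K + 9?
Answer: 29341735072 + 139672*I*√478 ≈ 2.9342e+10 + 3.0537e+6*I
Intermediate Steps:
U(g) = 1
b(K) = 9 + K
W(n) = √2*√n (W(n) = √(2*n) = √2*√n)
(W(-239) + 210076)*((b(U(3))*(3*(-81)) + 292) + 141810) = (√2*√(-239) + 210076)*(((9 + 1)*(3*(-81)) + 292) + 141810) = (√2*(I*√239) + 210076)*((10*(-243) + 292) + 141810) = (I*√478 + 210076)*((-2430 + 292) + 141810) = (210076 + I*√478)*(-2138 + 141810) = (210076 + I*√478)*139672 = 29341735072 + 139672*I*√478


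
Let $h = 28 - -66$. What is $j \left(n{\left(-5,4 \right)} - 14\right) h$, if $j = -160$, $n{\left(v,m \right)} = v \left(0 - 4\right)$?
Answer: $-90240$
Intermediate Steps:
$n{\left(v,m \right)} = - 4 v$ ($n{\left(v,m \right)} = v \left(-4\right) = - 4 v$)
$h = 94$ ($h = 28 + 66 = 94$)
$j \left(n{\left(-5,4 \right)} - 14\right) h = - 160 \left(\left(-4\right) \left(-5\right) - 14\right) 94 = - 160 \left(20 - 14\right) 94 = \left(-160\right) 6 \cdot 94 = \left(-960\right) 94 = -90240$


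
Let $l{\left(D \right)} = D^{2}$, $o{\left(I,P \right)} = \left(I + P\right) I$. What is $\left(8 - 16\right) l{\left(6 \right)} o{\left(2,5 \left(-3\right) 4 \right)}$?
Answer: $33408$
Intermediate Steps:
$o{\left(I,P \right)} = I \left(I + P\right)$
$\left(8 - 16\right) l{\left(6 \right)} o{\left(2,5 \left(-3\right) 4 \right)} = \left(8 - 16\right) 6^{2} \cdot 2 \left(2 + 5 \left(-3\right) 4\right) = \left(-8\right) 36 \cdot 2 \left(2 - 60\right) = - 288 \cdot 2 \left(2 - 60\right) = - 288 \cdot 2 \left(-58\right) = \left(-288\right) \left(-116\right) = 33408$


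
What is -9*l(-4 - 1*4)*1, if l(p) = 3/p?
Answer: 27/8 ≈ 3.3750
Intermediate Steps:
-9*l(-4 - 1*4)*1 = -27/(-4 - 1*4)*1 = -27/(-4 - 4)*1 = -27/(-8)*1 = -27*(-1)/8*1 = -9*(-3/8)*1 = (27/8)*1 = 27/8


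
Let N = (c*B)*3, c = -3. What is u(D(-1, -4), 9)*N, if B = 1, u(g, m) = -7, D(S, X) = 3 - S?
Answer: 63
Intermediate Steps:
N = -9 (N = -3*1*3 = -3*3 = -9)
u(D(-1, -4), 9)*N = -7*(-9) = 63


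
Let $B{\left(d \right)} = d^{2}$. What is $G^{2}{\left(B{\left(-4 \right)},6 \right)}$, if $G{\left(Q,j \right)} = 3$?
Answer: $9$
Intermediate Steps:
$G^{2}{\left(B{\left(-4 \right)},6 \right)} = 3^{2} = 9$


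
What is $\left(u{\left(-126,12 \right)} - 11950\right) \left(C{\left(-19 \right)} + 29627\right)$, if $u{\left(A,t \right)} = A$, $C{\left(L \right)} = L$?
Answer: $-357546208$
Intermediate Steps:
$\left(u{\left(-126,12 \right)} - 11950\right) \left(C{\left(-19 \right)} + 29627\right) = \left(-126 - 11950\right) \left(-19 + 29627\right) = \left(-12076\right) 29608 = -357546208$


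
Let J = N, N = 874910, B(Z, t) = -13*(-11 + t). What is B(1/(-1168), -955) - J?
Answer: -862352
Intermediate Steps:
B(Z, t) = 143 - 13*t
J = 874910
B(1/(-1168), -955) - J = (143 - 13*(-955)) - 1*874910 = (143 + 12415) - 874910 = 12558 - 874910 = -862352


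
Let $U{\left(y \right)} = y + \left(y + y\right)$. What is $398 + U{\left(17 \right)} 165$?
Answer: $8813$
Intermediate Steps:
$U{\left(y \right)} = 3 y$ ($U{\left(y \right)} = y + 2 y = 3 y$)
$398 + U{\left(17 \right)} 165 = 398 + 3 \cdot 17 \cdot 165 = 398 + 51 \cdot 165 = 398 + 8415 = 8813$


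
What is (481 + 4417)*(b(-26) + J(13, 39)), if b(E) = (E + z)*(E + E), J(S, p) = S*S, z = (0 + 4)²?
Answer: 3374722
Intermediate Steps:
z = 16 (z = 4² = 16)
J(S, p) = S²
b(E) = 2*E*(16 + E) (b(E) = (E + 16)*(E + E) = (16 + E)*(2*E) = 2*E*(16 + E))
(481 + 4417)*(b(-26) + J(13, 39)) = (481 + 4417)*(2*(-26)*(16 - 26) + 13²) = 4898*(2*(-26)*(-10) + 169) = 4898*(520 + 169) = 4898*689 = 3374722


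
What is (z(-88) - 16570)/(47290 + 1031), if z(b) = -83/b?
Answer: -1458077/4252248 ≈ -0.34290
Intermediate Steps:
(z(-88) - 16570)/(47290 + 1031) = (-83/(-88) - 16570)/(47290 + 1031) = (-83*(-1/88) - 16570)/48321 = (83/88 - 16570)*(1/48321) = -1458077/88*1/48321 = -1458077/4252248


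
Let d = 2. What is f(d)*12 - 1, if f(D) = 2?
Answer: 23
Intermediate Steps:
f(d)*12 - 1 = 2*12 - 1 = 24 - 1 = 23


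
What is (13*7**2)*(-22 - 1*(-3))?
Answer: -12103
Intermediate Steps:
(13*7**2)*(-22 - 1*(-3)) = (13*49)*(-22 + 3) = 637*(-19) = -12103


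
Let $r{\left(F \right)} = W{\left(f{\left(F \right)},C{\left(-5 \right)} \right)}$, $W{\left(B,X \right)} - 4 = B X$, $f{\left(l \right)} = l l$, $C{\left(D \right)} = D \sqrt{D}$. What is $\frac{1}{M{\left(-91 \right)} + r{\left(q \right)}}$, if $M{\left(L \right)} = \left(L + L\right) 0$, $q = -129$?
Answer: $\frac{4}{34615360141} + \frac{83205 i \sqrt{5}}{34615360141} \approx 1.1556 \cdot 10^{-10} + 5.3748 \cdot 10^{-6} i$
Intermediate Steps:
$C{\left(D \right)} = D^{\frac{3}{2}}$
$f{\left(l \right)} = l^{2}$
$W{\left(B,X \right)} = 4 + B X$
$M{\left(L \right)} = 0$ ($M{\left(L \right)} = 2 L 0 = 0$)
$r{\left(F \right)} = 4 - 5 i \sqrt{5} F^{2}$ ($r{\left(F \right)} = 4 + F^{2} \left(-5\right)^{\frac{3}{2}} = 4 + F^{2} \left(- 5 i \sqrt{5}\right) = 4 - 5 i \sqrt{5} F^{2}$)
$\frac{1}{M{\left(-91 \right)} + r{\left(q \right)}} = \frac{1}{0 + \left(4 - 5 i \sqrt{5} \left(-129\right)^{2}\right)} = \frac{1}{0 + \left(4 - 5 i \sqrt{5} \cdot 16641\right)} = \frac{1}{0 + \left(4 - 83205 i \sqrt{5}\right)} = \frac{1}{4 - 83205 i \sqrt{5}}$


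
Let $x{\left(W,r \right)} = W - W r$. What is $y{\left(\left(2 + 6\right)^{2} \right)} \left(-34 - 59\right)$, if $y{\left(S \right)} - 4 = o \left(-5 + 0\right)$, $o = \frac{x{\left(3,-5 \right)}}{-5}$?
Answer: $-2046$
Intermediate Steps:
$x{\left(W,r \right)} = W - W r$
$o = - \frac{18}{5}$ ($o = \frac{3 \left(1 - -5\right)}{-5} = 3 \left(1 + 5\right) \left(- \frac{1}{5}\right) = 3 \cdot 6 \left(- \frac{1}{5}\right) = 18 \left(- \frac{1}{5}\right) = - \frac{18}{5} \approx -3.6$)
$y{\left(S \right)} = 22$ ($y{\left(S \right)} = 4 - \frac{18 \left(-5 + 0\right)}{5} = 4 - -18 = 4 + 18 = 22$)
$y{\left(\left(2 + 6\right)^{2} \right)} \left(-34 - 59\right) = 22 \left(-34 - 59\right) = 22 \left(-93\right) = -2046$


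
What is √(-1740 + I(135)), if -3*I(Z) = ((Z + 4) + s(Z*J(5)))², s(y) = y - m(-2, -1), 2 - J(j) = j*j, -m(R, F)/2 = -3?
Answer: 2*I*√6628503/3 ≈ 1716.4*I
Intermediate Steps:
m(R, F) = 6 (m(R, F) = -2*(-3) = 6)
J(j) = 2 - j² (J(j) = 2 - j*j = 2 - j²)
s(y) = -6 + y (s(y) = y - 1*6 = y - 6 = -6 + y)
I(Z) = -(-2 - 22*Z)²/3 (I(Z) = -((Z + 4) + (-6 + Z*(2 - 1*5²)))²/3 = -((4 + Z) + (-6 + Z*(2 - 1*25)))²/3 = -((4 + Z) + (-6 + Z*(2 - 25)))²/3 = -((4 + Z) + (-6 + Z*(-23)))²/3 = -((4 + Z) + (-6 - 23*Z))²/3 = -(-2 - 22*Z)²/3)
√(-1740 + I(135)) = √(-1740 - 4*(1 + 11*135)²/3) = √(-1740 - 4*(1 + 1485)²/3) = √(-1740 - 4/3*1486²) = √(-1740 - 4/3*2208196) = √(-1740 - 8832784/3) = √(-8838004/3) = 2*I*√6628503/3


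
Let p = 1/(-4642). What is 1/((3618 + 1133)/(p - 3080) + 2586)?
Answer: 14297361/36950921404 ≈ 0.00038693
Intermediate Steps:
p = -1/4642 ≈ -0.00021542
1/((3618 + 1133)/(p - 3080) + 2586) = 1/((3618 + 1133)/(-1/4642 - 3080) + 2586) = 1/(4751/(-14297361/4642) + 2586) = 1/(4751*(-4642/14297361) + 2586) = 1/(-22054142/14297361 + 2586) = 1/(36950921404/14297361) = 14297361/36950921404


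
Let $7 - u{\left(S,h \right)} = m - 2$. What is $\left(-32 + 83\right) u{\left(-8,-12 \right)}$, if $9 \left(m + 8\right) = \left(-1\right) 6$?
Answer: $901$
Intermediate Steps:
$m = - \frac{26}{3}$ ($m = -8 + \frac{\left(-1\right) 6}{9} = -8 + \frac{1}{9} \left(-6\right) = -8 - \frac{2}{3} = - \frac{26}{3} \approx -8.6667$)
$u{\left(S,h \right)} = \frac{53}{3}$ ($u{\left(S,h \right)} = 7 - \left(- \frac{26}{3} - 2\right) = 7 - - \frac{32}{3} = 7 + \frac{32}{3} = \frac{53}{3}$)
$\left(-32 + 83\right) u{\left(-8,-12 \right)} = \left(-32 + 83\right) \frac{53}{3} = 51 \cdot \frac{53}{3} = 901$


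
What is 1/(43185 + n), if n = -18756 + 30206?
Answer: 1/54635 ≈ 1.8303e-5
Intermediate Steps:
n = 11450
1/(43185 + n) = 1/(43185 + 11450) = 1/54635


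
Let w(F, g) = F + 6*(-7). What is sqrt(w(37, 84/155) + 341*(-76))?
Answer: 161*I ≈ 161.0*I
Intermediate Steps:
w(F, g) = -42 + F (w(F, g) = F - 42 = -42 + F)
sqrt(w(37, 84/155) + 341*(-76)) = sqrt((-42 + 37) + 341*(-76)) = sqrt(-5 - 25916) = sqrt(-25921) = 161*I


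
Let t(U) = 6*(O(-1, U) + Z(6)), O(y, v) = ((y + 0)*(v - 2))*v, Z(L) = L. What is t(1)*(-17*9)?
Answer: -6426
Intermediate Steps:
O(y, v) = v*y*(-2 + v) (O(y, v) = (y*(-2 + v))*v = v*y*(-2 + v))
t(U) = 36 - 6*U*(-2 + U) (t(U) = 6*(U*(-1)*(-2 + U) + 6) = 6*(-U*(-2 + U) + 6) = 6*(6 - U*(-2 + U)) = 36 - 6*U*(-2 + U))
t(1)*(-17*9) = (36 - 6*1*(-2 + 1))*(-17*9) = (36 - 6*1*(-1))*(-153) = (36 + 6)*(-153) = 42*(-153) = -6426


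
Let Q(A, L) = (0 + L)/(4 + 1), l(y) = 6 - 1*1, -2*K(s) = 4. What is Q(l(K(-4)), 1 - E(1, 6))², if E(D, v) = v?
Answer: 1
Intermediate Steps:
K(s) = -2 (K(s) = -½*4 = -2)
l(y) = 5 (l(y) = 6 - 1 = 5)
Q(A, L) = L/5
Q(l(K(-4)), 1 - E(1, 6))² = ((1 - 1*6)/5)² = ((1 - 6)/5)² = ((⅕)*(-5))² = (-1)² = 1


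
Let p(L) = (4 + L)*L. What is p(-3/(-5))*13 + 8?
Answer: 1097/25 ≈ 43.880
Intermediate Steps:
p(L) = L*(4 + L)
p(-3/(-5))*13 + 8 = ((-3/(-5))*(4 - 3/(-5)))*13 + 8 = ((-3*(-⅕))*(4 - 3*(-⅕)))*13 + 8 = (3*(4 + ⅗)/5)*13 + 8 = ((⅗)*(23/5))*13 + 8 = (69/25)*13 + 8 = 897/25 + 8 = 1097/25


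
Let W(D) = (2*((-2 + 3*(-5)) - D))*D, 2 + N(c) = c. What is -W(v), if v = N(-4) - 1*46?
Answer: 3640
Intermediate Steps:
N(c) = -2 + c
v = -52 (v = (-2 - 4) - 1*46 = -6 - 46 = -52)
W(D) = D*(-34 - 2*D) (W(D) = (2*((-2 - 15) - D))*D = (2*(-17 - D))*D = (-34 - 2*D)*D = D*(-34 - 2*D))
-W(v) = -(-2)*(-52)*(17 - 52) = -(-2)*(-52)*(-35) = -1*(-3640) = 3640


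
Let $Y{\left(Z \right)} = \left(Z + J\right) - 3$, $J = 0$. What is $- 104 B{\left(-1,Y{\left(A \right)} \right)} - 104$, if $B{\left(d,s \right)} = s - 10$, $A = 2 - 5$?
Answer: $1560$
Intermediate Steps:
$A = -3$ ($A = 2 - 5 = -3$)
$Y{\left(Z \right)} = -3 + Z$ ($Y{\left(Z \right)} = \left(Z + 0\right) - 3 = Z - 3 = -3 + Z$)
$B{\left(d,s \right)} = -10 + s$
$- 104 B{\left(-1,Y{\left(A \right)} \right)} - 104 = - 104 \left(-10 - 6\right) - 104 = \left(-104\right) \left(-16\right) - 104 = 1664 - 104 = 1560$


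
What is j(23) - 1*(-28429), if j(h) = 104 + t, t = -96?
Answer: 28437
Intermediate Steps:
j(h) = 8 (j(h) = 104 - 96 = 8)
j(23) - 1*(-28429) = 8 - 1*(-28429) = 8 + 28429 = 28437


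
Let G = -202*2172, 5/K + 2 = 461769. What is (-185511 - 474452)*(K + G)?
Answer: 133706854316856209/461767 ≈ 2.8955e+11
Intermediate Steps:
K = 5/461767 (K = 5/(-2 + 461769) = 5/461767 ≈ 1.0828e-5)
G = -438744
(-185511 - 474452)*(K + G) = (-185511 - 474452)*(5/461767 - 438744) = -659963*(-202597500643/461767) = 133706854316856209/461767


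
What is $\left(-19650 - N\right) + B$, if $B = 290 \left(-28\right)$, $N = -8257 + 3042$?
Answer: $-22555$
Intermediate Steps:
$N = -5215$
$B = -8120$
$\left(-19650 - N\right) + B = \left(-19650 - -5215\right) - 8120 = \left(-19650 + 5215\right) - 8120 = -14435 - 8120 = -22555$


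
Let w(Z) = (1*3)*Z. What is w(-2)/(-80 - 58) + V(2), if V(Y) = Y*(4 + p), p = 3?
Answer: 323/23 ≈ 14.043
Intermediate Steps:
V(Y) = 7*Y (V(Y) = Y*(4 + 3) = Y*7 = 7*Y)
w(Z) = 3*Z
w(-2)/(-80 - 58) + V(2) = (3*(-2))/(-80 - 58) + 7*2 = -6/(-138) + 14 = -1/138*(-6) + 14 = 1/23 + 14 = 323/23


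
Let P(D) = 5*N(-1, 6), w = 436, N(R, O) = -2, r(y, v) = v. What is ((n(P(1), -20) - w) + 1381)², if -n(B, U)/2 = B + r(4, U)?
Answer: 1010025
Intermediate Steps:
P(D) = -10 (P(D) = 5*(-2) = -10)
n(B, U) = -2*B - 2*U (n(B, U) = -2*(B + U) = -2*B - 2*U)
((n(P(1), -20) - w) + 1381)² = (((-2*(-10) - 2*(-20)) - 1*436) + 1381)² = (((20 + 40) - 436) + 1381)² = ((60 - 436) + 1381)² = (-376 + 1381)² = 1005² = 1010025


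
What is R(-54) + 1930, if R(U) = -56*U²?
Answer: -161366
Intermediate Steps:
R(-54) + 1930 = -56*(-54)² + 1930 = -56*2916 + 1930 = -163296 + 1930 = -161366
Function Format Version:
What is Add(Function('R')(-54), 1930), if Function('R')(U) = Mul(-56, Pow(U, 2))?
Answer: -161366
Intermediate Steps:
Add(Function('R')(-54), 1930) = Add(Mul(-56, Pow(-54, 2)), 1930) = Add(Mul(-56, 2916), 1930) = Add(-163296, 1930) = -161366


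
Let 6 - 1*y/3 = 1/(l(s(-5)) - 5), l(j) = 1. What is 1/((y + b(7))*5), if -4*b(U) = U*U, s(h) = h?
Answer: 2/65 ≈ 0.030769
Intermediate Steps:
b(U) = -U²/4 (b(U) = -U*U/4 = -U²/4)
y = 75/4 (y = 18 - 3/(1 - 5) = 18 - 3/(-4) = 18 - 3*(-¼) = 18 + ¾ = 75/4 ≈ 18.750)
1/((y + b(7))*5) = 1/((75/4 - ¼*7²)*5) = 1/((75/4 - ¼*49)*5) = 1/((75/4 - 49/4)*5) = 1/((13/2)*5) = 1/(65/2) = 2/65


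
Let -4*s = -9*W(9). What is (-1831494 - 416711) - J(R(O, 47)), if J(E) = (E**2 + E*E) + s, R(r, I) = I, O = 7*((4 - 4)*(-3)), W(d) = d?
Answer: -9010573/4 ≈ -2.2526e+6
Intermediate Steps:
O = 0 (O = 7*(0*(-3)) = 7*0 = 0)
s = 81/4 (s = -(-9)*9/4 = -1/4*(-81) = 81/4 ≈ 20.250)
J(E) = 81/4 + 2*E**2 (J(E) = (E**2 + E*E) + 81/4 = (E**2 + E**2) + 81/4 = 2*E**2 + 81/4 = 81/4 + 2*E**2)
(-1831494 - 416711) - J(R(O, 47)) = (-1831494 - 416711) - (81/4 + 2*47**2) = -2248205 - (81/4 + 2*2209) = -2248205 - (81/4 + 4418) = -2248205 - 1*17753/4 = -2248205 - 17753/4 = -9010573/4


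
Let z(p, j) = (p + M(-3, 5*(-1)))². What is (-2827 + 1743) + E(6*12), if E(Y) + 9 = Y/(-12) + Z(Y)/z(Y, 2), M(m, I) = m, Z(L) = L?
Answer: -581363/529 ≈ -1099.0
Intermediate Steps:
z(p, j) = (-3 + p)² (z(p, j) = (p - 3)² = (-3 + p)²)
E(Y) = -9 - Y/12 + Y/(-3 + Y)² (E(Y) = -9 + (Y/(-12) + Y/((-3 + Y)²)) = -9 + (Y*(-1/12) + Y/(-3 + Y)²) = -9 + (-Y/12 + Y/(-3 + Y)²) = -9 - Y/12 + Y/(-3 + Y)²)
(-2827 + 1743) + E(6*12) = (-2827 + 1743) + (-9 - 12/2 + (6*12)/(-3 + 6*12)²) = -1084 + (-9 - 1/12*72 + 72/(-3 + 72)²) = -1084 + (-9 - 6 + 72/69²) = -1084 + (-9 - 6 + 72*(1/4761)) = -1084 + (-9 - 6 + 8/529) = -1084 - 7927/529 = -581363/529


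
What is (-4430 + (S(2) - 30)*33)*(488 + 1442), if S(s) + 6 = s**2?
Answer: -10587980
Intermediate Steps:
S(s) = -6 + s**2
(-4430 + (S(2) - 30)*33)*(488 + 1442) = (-4430 + ((-6 + 2**2) - 30)*33)*(488 + 1442) = (-4430 + ((-6 + 4) - 30)*33)*1930 = (-4430 + (-2 - 30)*33)*1930 = (-4430 - 32*33)*1930 = (-4430 - 1056)*1930 = -5486*1930 = -10587980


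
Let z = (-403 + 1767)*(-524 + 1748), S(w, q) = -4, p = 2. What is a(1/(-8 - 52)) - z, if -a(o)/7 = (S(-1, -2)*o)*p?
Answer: -25043054/15 ≈ -1.6695e+6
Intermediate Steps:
z = 1669536 (z = 1364*1224 = 1669536)
a(o) = 56*o (a(o) = -7*(-4*o)*2 = -(-56)*o = 56*o)
a(1/(-8 - 52)) - z = 56/(-8 - 52) - 1*1669536 = 56/(-60) - 1669536 = 56*(-1/60) - 1669536 = -14/15 - 1669536 = -25043054/15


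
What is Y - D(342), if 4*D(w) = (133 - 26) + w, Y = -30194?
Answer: -121225/4 ≈ -30306.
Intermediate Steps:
D(w) = 107/4 + w/4 (D(w) = ((133 - 26) + w)/4 = (107 + w)/4 = 107/4 + w/4)
Y - D(342) = -30194 - (107/4 + (¼)*342) = -30194 - (107/4 + 171/2) = -30194 - 1*449/4 = -30194 - 449/4 = -121225/4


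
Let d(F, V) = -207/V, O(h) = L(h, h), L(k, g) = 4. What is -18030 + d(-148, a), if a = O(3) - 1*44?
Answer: -720993/40 ≈ -18025.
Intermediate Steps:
O(h) = 4
a = -40 (a = 4 - 1*44 = 4 - 44 = -40)
-18030 + d(-148, a) = -18030 - 207/(-40) = -18030 - 207*(-1/40) = -18030 + 207/40 = -720993/40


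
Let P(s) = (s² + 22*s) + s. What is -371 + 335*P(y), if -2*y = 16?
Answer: -40571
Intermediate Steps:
y = -8 (y = -½*16 = -8)
P(s) = s² + 23*s
-371 + 335*P(y) = -371 + 335*(-8*(23 - 8)) = -371 + 335*(-8*15) = -371 + 335*(-120) = -371 - 40200 = -40571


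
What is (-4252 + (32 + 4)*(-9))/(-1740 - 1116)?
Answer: 572/357 ≈ 1.6022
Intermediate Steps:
(-4252 + (32 + 4)*(-9))/(-1740 - 1116) = (-4252 + 36*(-9))/(-2856) = (-4252 - 324)*(-1/2856) = -4576*(-1/2856) = 572/357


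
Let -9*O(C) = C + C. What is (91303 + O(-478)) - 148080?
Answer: -510037/9 ≈ -56671.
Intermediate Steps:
O(C) = -2*C/9 (O(C) = -(C + C)/9 = -2*C/9)
(91303 + O(-478)) - 148080 = (91303 - 2/9*(-478)) - 148080 = (91303 + 956/9) - 148080 = 822683/9 - 148080 = -510037/9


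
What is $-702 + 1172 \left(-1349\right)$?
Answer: $-1581730$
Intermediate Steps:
$-702 + 1172 \left(-1349\right) = -702 - 1581028 = -1581730$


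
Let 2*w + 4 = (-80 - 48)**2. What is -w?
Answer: -8190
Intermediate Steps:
w = 8190 (w = -2 + (-80 - 48)**2/2 = -2 + (1/2)*(-128)**2 = -2 + (1/2)*16384 = -2 + 8192 = 8190)
-w = -1*8190 = -8190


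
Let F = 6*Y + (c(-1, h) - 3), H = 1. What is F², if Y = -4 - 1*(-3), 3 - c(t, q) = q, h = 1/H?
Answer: 49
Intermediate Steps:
h = 1 (h = 1/1 = 1)
c(t, q) = 3 - q
Y = -1 (Y = -4 + 3 = -1)
F = -7 (F = 6*(-1) + ((3 - 1*1) - 3) = -6 + ((3 - 1) - 3) = -6 + (2 - 3) = -6 - 1 = -7)
F² = (-7)² = 49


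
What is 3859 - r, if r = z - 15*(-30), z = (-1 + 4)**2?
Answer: 3400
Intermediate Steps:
z = 9 (z = 3**2 = 9)
r = 459 (r = 9 - 15*(-30) = 9 + 450 = 459)
3859 - r = 3859 - 1*459 = 3859 - 459 = 3400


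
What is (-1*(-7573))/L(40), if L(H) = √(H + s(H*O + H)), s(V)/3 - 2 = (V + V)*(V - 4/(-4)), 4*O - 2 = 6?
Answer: 7573*√87166/87166 ≈ 25.650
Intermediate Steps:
O = 2 (O = ½ + (¼)*6 = ½ + 3/2 = 2)
s(V) = 6 + 6*V*(1 + V) (s(V) = 6 + 3*((V + V)*(V - 4/(-4))) = 6 + 3*((2*V)*(V - 4*(-¼))) = 6 + 3*((2*V)*(V + 1)) = 6 + 3*((2*V)*(1 + V)) = 6 + 3*(2*V*(1 + V)) = 6 + 6*V*(1 + V))
L(H) = √(6 + 19*H + 54*H²) (L(H) = √(H + (6 + 6*(H*2 + H) + 6*(H*2 + H)²)) = √(H + (6 + 6*(2*H + H) + 6*(2*H + H)²)) = √(H + (6 + 6*(3*H) + 6*(3*H)²)) = √(H + (6 + 18*H + 6*(9*H²))) = √(H + (6 + 18*H + 54*H²)) = √(6 + 19*H + 54*H²))
(-1*(-7573))/L(40) = (-1*(-7573))/(√(6 + 19*40 + 54*40²)) = 7573/(√(6 + 760 + 54*1600)) = 7573/(√(6 + 760 + 86400)) = 7573/(√87166) = 7573*(√87166/87166) = 7573*√87166/87166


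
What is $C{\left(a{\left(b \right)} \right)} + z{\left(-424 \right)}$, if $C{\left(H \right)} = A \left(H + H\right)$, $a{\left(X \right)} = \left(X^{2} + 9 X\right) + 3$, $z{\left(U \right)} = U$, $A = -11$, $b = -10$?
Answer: $-710$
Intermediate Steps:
$a{\left(X \right)} = 3 + X^{2} + 9 X$
$C{\left(H \right)} = - 22 H$ ($C{\left(H \right)} = - 11 \left(H + H\right) = - 11 \cdot 2 H = - 22 H$)
$C{\left(a{\left(b \right)} \right)} + z{\left(-424 \right)} = - 22 \left(3 + \left(-10\right)^{2} + 9 \left(-10\right)\right) - 424 = - 22 \left(3 + 100 - 90\right) - 424 = \left(-22\right) 13 - 424 = -286 - 424 = -710$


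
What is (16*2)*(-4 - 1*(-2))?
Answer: -64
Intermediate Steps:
(16*2)*(-4 - 1*(-2)) = 32*(-4 + 2) = 32*(-2) = -64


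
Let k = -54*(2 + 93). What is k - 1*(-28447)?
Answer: 23317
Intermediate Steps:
k = -5130 (k = -54*95 = -5130)
k - 1*(-28447) = -5130 - 1*(-28447) = -5130 + 28447 = 23317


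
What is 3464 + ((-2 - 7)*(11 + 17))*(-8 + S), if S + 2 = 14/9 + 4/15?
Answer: 27624/5 ≈ 5524.8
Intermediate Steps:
S = -8/45 (S = -2 + (14/9 + 4/15) = -2 + 82/45 = -8/45 ≈ -0.17778)
3464 + ((-2 - 7)*(11 + 17))*(-8 + S) = 3464 + ((-2 - 7)*(11 + 17))*(-8 - 8/45) = 3464 - 9*28*(-368/45) = 3464 - 252*(-368/45) = 3464 + 10304/5 = 27624/5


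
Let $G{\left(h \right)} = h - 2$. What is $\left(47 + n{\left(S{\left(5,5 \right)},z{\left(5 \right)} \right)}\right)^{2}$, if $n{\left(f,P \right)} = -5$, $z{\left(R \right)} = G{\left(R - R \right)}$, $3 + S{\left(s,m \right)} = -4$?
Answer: $1764$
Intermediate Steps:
$S{\left(s,m \right)} = -7$ ($S{\left(s,m \right)} = -3 - 4 = -7$)
$G{\left(h \right)} = -2 + h$
$z{\left(R \right)} = -2$ ($z{\left(R \right)} = -2 + \left(R - R\right) = -2 + 0 = -2$)
$\left(47 + n{\left(S{\left(5,5 \right)},z{\left(5 \right)} \right)}\right)^{2} = \left(47 - 5\right)^{2} = 42^{2} = 1764$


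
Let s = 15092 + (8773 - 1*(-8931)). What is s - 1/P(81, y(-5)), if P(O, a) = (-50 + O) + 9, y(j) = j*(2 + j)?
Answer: 1311839/40 ≈ 32796.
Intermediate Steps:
P(O, a) = -41 + O
s = 32796 (s = 15092 + (8773 + 8931) = 15092 + 17704 = 32796)
s - 1/P(81, y(-5)) = 32796 - 1/(-41 + 81) = 32796 - 1/40 = 1311839/40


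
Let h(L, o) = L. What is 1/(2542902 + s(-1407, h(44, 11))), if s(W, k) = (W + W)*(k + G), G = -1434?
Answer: 1/6454362 ≈ 1.5493e-7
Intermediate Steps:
s(W, k) = 2*W*(-1434 + k) (s(W, k) = (W + W)*(k - 1434) = (2*W)*(-1434 + k) = 2*W*(-1434 + k))
1/(2542902 + s(-1407, h(44, 11))) = 1/(2542902 + 2*(-1407)*(-1434 + 44)) = 1/(2542902 + 2*(-1407)*(-1390)) = 1/(2542902 + 3911460) = 1/6454362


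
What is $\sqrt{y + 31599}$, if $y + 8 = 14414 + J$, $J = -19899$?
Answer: $\sqrt{26106} \approx 161.57$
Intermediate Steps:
$y = -5493$ ($y = -8 + \left(14414 - 19899\right) = -8 - 5485 = -5493$)
$\sqrt{y + 31599} = \sqrt{-5493 + 31599} = \sqrt{26106}$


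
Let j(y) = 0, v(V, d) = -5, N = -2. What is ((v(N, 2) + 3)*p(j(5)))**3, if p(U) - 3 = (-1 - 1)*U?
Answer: -216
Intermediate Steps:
p(U) = 3 - 2*U (p(U) = 3 + (-1 - 1)*U = 3 - 2*U)
((v(N, 2) + 3)*p(j(5)))**3 = ((-5 + 3)*(3 - 2*0))**3 = (-2*(3 + 0))**3 = (-2*3)**3 = (-6)**3 = -216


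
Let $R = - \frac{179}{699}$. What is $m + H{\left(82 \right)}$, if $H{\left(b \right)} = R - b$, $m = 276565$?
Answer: $\frac{193261438}{699} \approx 2.7648 \cdot 10^{5}$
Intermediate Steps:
$R = - \frac{179}{699}$ ($R = \left(-179\right) \frac{1}{699} = - \frac{179}{699} \approx -0.25608$)
$H{\left(b \right)} = - \frac{179}{699} - b$
$m + H{\left(82 \right)} = 276565 - \frac{57497}{699} = \frac{193261438}{699}$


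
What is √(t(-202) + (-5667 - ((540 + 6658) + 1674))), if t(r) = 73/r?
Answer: I*√593264102/202 ≈ 120.58*I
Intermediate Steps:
√(t(-202) + (-5667 - ((540 + 6658) + 1674))) = √(73/(-202) + (-5667 - ((540 + 6658) + 1674))) = √(73*(-1/202) + (-5667 - (7198 + 1674))) = √(-73/202 + (-5667 - 1*8872)) = √(-73/202 + (-5667 - 8872)) = √(-73/202 - 14539) = √(-2936951/202) = I*√593264102/202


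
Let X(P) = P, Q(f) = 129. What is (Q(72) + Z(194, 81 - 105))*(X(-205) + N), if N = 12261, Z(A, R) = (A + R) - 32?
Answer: 3218952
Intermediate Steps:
Z(A, R) = -32 + A + R
(Q(72) + Z(194, 81 - 105))*(X(-205) + N) = (129 + (-32 + 194 + (81 - 105)))*(-205 + 12261) = (129 + (-32 + 194 - 24))*12056 = (129 + 138)*12056 = 267*12056 = 3218952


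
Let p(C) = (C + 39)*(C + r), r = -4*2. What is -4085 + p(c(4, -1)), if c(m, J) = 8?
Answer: -4085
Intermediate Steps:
r = -8
p(C) = (-8 + C)*(39 + C) (p(C) = (C + 39)*(C - 8) = (39 + C)*(-8 + C) = (-8 + C)*(39 + C))
-4085 + p(c(4, -1)) = -4085 + (-312 + 8² + 31*8) = -4085 + (-312 + 64 + 248) = -4085 + 0 = -4085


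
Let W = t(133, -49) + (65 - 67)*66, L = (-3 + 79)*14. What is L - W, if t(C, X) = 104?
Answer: 1092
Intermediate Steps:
L = 1064 (L = 76*14 = 1064)
W = -28 (W = 104 + (65 - 67)*66 = 104 - 2*66 = 104 - 132 = -28)
L - W = 1064 - 1*(-28) = 1064 + 28 = 1092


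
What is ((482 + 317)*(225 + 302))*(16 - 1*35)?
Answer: -8000387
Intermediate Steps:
((482 + 317)*(225 + 302))*(16 - 1*35) = (799*527)*(16 - 35) = 421073*(-19) = -8000387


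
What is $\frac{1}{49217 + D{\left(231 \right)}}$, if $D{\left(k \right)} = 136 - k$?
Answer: $\frac{1}{49122} \approx 2.0357 \cdot 10^{-5}$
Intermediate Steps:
$\frac{1}{49217 + D{\left(231 \right)}} = \frac{1}{49217 + \left(136 - 231\right)} = \frac{1}{49217 - 95} = \frac{1}{49122}$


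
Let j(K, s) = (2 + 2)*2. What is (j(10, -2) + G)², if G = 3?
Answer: 121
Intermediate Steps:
j(K, s) = 8 (j(K, s) = 4*2 = 8)
(j(10, -2) + G)² = (8 + 3)² = 11² = 121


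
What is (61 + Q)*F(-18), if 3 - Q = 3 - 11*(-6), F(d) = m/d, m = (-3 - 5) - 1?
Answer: -5/2 ≈ -2.5000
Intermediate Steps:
m = -9 (m = -8 - 1 = -9)
F(d) = -9/d
Q = -66 (Q = 3 - (3 - 11*(-6)) = 3 - (3 + 66) = 3 - 1*69 = 3 - 69 = -66)
(61 + Q)*F(-18) = (61 - 66)*(-9/(-18)) = -(-45)*(-1)/18 = -5*1/2 = -5/2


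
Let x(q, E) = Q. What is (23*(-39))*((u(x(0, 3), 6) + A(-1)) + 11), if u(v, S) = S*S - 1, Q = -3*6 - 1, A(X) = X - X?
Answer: -41262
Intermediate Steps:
A(X) = 0
Q = -19 (Q = -18 - 1 = -19)
x(q, E) = -19
u(v, S) = -1 + S² (u(v, S) = S² - 1 = -1 + S²)
(23*(-39))*((u(x(0, 3), 6) + A(-1)) + 11) = (23*(-39))*(((-1 + 6²) + 0) + 11) = -897*(((-1 + 36) + 0) + 11) = -897*((35 + 0) + 11) = -897*(35 + 11) = -897*46 = -41262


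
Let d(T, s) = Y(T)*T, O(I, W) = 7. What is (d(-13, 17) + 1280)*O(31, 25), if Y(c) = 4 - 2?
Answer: 8778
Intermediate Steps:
Y(c) = 2
d(T, s) = 2*T
(d(-13, 17) + 1280)*O(31, 25) = (2*(-13) + 1280)*7 = (-26 + 1280)*7 = 1254*7 = 8778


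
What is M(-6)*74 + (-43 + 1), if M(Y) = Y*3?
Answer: -1374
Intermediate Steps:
M(Y) = 3*Y
M(-6)*74 + (-43 + 1) = (3*(-6))*74 + (-43 + 1) = -18*74 - 42 = -1332 - 42 = -1374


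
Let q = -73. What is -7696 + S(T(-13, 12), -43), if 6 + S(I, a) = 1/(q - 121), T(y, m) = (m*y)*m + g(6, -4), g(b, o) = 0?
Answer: -1494189/194 ≈ -7702.0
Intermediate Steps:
T(y, m) = y*m**2 (T(y, m) = (m*y)*m + 0 = y*m**2 + 0 = y*m**2)
S(I, a) = -1165/194 (S(I, a) = -6 + 1/(-73 - 121) = -6 + 1/(-194) = -6 - 1/194 = -1165/194)
-7696 + S(T(-13, 12), -43) = -7696 - 1165/194 = -1494189/194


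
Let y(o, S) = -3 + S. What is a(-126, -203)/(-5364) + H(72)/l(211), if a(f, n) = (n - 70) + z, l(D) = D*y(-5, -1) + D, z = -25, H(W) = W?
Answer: -221/3798 ≈ -0.058188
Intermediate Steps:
l(D) = -3*D (l(D) = D*(-3 - 1) + D = D*(-4) + D = -4*D + D = -3*D)
a(f, n) = -95 + n (a(f, n) = (n - 70) - 25 = (-70 + n) - 25 = -95 + n)
a(-126, -203)/(-5364) + H(72)/l(211) = (-95 - 203)/(-5364) + 72/((-3*211)) = -298*(-1/5364) + 72/(-633) = 1/18 + 72*(-1/633) = 1/18 - 24/211 = -221/3798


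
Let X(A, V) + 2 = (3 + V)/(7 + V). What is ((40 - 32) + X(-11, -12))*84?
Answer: 3276/5 ≈ 655.20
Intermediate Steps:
X(A, V) = -2 + (3 + V)/(7 + V)
((40 - 32) + X(-11, -12))*84 = ((40 - 32) + (-11 - 1*(-12))/(7 - 12))*84 = (8 + (-11 + 12)/(-5))*84 = (8 - ⅕*1)*84 = (8 - ⅕)*84 = (39/5)*84 = 3276/5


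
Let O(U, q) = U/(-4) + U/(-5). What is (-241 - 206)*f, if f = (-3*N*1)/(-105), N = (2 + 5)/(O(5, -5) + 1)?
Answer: 1788/25 ≈ 71.520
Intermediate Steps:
O(U, q) = -9*U/20 (O(U, q) = U*(-¼) + U*(-⅕) = -U/4 - U/5 = -9*U/20)
N = -28/5 (N = (2 + 5)/(-9/20*5 + 1) = 7/(-9/4 + 1) = 7/(-5/4) = 7*(-⅘) = -28/5 ≈ -5.6000)
f = -4/25 (f = (-3*(-28/5)*1)/(-105) = ((84/5)*1)*(-1/105) = (84/5)*(-1/105) = -4/25 ≈ -0.16000)
(-241 - 206)*f = (-241 - 206)*(-4/25) = -447*(-4/25) = 1788/25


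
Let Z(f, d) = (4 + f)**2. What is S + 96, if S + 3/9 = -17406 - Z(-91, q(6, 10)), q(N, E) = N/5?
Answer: -74638/3 ≈ -24879.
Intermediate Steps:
q(N, E) = N/5 (q(N, E) = N*(1/5) = N/5)
S = -74926/3 (S = -1/3 + (-17406 - (4 - 91)**2) = -1/3 + (-17406 - 1*(-87)**2) = -1/3 + (-17406 - 1*7569) = -1/3 + (-17406 - 7569) = -1/3 - 24975 = -74926/3 ≈ -24975.)
S + 96 = -74926/3 + 96 = -74638/3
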